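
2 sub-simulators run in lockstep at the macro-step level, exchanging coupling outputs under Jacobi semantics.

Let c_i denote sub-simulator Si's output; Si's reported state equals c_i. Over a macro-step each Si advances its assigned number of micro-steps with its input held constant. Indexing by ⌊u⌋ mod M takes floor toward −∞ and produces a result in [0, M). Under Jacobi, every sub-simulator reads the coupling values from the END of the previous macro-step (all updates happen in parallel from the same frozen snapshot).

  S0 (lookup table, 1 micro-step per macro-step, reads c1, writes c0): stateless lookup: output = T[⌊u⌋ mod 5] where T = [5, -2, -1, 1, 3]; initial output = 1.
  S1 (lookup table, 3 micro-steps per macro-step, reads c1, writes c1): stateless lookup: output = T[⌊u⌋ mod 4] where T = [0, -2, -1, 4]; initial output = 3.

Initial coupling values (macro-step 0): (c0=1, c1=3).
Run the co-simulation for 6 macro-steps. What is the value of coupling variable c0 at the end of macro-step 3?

c0 at macro-step 3 = 5

macro 1: S0 reads c1=3 → after 1×micro: 1; S1 reads c1=3 → after 3×micro: 4 ⇒ (c0=1, c1=4)
macro 2: S0 reads c1=4 → after 1×micro: 3; S1 reads c1=4 → after 3×micro: 0 ⇒ (c0=3, c1=0)
macro 3: S0 reads c1=0 → after 1×micro: 5; S1 reads c1=0 → after 3×micro: 0 ⇒ (c0=5, c1=0)
macro 4: S0 reads c1=0 → after 1×micro: 5; S1 reads c1=0 → after 3×micro: 0 ⇒ (c0=5, c1=0)
macro 5: S0 reads c1=0 → after 1×micro: 5; S1 reads c1=0 → after 3×micro: 0 ⇒ (c0=5, c1=0)
macro 6: S0 reads c1=0 → after 1×micro: 5; S1 reads c1=0 → after 3×micro: 0 ⇒ (c0=5, c1=0)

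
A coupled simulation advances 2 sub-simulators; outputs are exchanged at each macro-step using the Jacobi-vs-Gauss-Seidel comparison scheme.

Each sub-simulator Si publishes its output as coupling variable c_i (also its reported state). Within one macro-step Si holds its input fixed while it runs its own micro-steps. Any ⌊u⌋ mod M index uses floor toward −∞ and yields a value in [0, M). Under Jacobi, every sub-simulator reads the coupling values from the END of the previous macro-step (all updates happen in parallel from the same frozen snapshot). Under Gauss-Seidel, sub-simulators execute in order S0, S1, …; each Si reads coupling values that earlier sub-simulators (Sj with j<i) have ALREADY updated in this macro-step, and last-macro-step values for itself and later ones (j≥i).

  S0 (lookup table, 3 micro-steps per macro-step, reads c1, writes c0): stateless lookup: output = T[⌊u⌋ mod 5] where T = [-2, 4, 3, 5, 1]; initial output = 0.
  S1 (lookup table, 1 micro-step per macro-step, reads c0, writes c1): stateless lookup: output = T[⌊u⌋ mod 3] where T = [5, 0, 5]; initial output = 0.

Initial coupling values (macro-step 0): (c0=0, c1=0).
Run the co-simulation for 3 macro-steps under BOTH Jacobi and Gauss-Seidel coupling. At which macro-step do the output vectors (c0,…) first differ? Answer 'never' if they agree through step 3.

[Jacobi] macro 1: S0 reads c1=0 → after 3×micro: -2; S1 reads c0=0 → after 1×micro: 5 ⇒ (c0=-2, c1=5)
[Jacobi] macro 2: S0 reads c1=5 → after 3×micro: -2; S1 reads c0=-2 → after 1×micro: 0 ⇒ (c0=-2, c1=0)
[Jacobi] macro 3: S0 reads c1=0 → after 3×micro: -2; S1 reads c0=-2 → after 1×micro: 0 ⇒ (c0=-2, c1=0)
[Gauss-Seidel] macro 1: S0 reads c1=0 → after 3×micro: -2; S1 reads c0=-2 → after 1×micro: 0 ⇒ (c0=-2, c1=0)
[Gauss-Seidel] macro 2: S0 reads c1=0 → after 3×micro: -2; S1 reads c0=-2 → after 1×micro: 0 ⇒ (c0=-2, c1=0)
[Gauss-Seidel] macro 3: S0 reads c1=0 → after 3×micro: -2; S1 reads c0=-2 → after 1×micro: 0 ⇒ (c0=-2, c1=0)

first divergence at macro-step: 1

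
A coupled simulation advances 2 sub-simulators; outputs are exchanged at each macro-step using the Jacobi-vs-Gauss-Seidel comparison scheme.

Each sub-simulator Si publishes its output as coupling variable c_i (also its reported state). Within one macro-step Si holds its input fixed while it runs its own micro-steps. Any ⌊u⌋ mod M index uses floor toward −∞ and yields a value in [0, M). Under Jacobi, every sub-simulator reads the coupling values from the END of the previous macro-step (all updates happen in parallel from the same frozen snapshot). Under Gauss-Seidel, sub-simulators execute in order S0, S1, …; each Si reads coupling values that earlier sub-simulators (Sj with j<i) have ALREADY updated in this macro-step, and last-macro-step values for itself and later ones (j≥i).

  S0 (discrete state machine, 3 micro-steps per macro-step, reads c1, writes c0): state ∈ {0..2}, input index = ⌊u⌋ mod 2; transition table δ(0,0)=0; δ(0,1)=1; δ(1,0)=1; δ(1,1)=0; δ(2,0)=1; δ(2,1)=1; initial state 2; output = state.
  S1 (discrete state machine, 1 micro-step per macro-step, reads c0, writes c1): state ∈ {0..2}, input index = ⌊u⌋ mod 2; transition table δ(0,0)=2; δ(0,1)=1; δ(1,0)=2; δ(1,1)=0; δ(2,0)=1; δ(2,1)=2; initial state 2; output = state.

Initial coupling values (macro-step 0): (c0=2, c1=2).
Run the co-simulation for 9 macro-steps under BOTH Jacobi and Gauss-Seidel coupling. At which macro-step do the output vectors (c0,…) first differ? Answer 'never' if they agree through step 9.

first divergence at macro-step: 1

[Jacobi] macro 1: S0 reads c1=2 → after 3×micro: 1; S1 reads c0=2 → after 1×micro: 1 ⇒ (c0=1, c1=1)
[Jacobi] macro 2: S0 reads c1=1 → after 3×micro: 0; S1 reads c0=1 → after 1×micro: 0 ⇒ (c0=0, c1=0)
[Jacobi] macro 3: S0 reads c1=0 → after 3×micro: 0; S1 reads c0=0 → after 1×micro: 2 ⇒ (c0=0, c1=2)
[Jacobi] macro 4: S0 reads c1=2 → after 3×micro: 0; S1 reads c0=0 → after 1×micro: 1 ⇒ (c0=0, c1=1)
[Jacobi] macro 5: S0 reads c1=1 → after 3×micro: 1; S1 reads c0=0 → after 1×micro: 2 ⇒ (c0=1, c1=2)
[Jacobi] macro 6: S0 reads c1=2 → after 3×micro: 1; S1 reads c0=1 → after 1×micro: 2 ⇒ (c0=1, c1=2)
[Jacobi] macro 7: S0 reads c1=2 → after 3×micro: 1; S1 reads c0=1 → after 1×micro: 2 ⇒ (c0=1, c1=2)
[Jacobi] macro 8: S0 reads c1=2 → after 3×micro: 1; S1 reads c0=1 → after 1×micro: 2 ⇒ (c0=1, c1=2)
[Jacobi] macro 9: S0 reads c1=2 → after 3×micro: 1; S1 reads c0=1 → after 1×micro: 2 ⇒ (c0=1, c1=2)
[Gauss-Seidel] macro 1: S0 reads c1=2 → after 3×micro: 1; S1 reads c0=1 → after 1×micro: 2 ⇒ (c0=1, c1=2)
[Gauss-Seidel] macro 2: S0 reads c1=2 → after 3×micro: 1; S1 reads c0=1 → after 1×micro: 2 ⇒ (c0=1, c1=2)
[Gauss-Seidel] macro 3: S0 reads c1=2 → after 3×micro: 1; S1 reads c0=1 → after 1×micro: 2 ⇒ (c0=1, c1=2)
[Gauss-Seidel] macro 4: S0 reads c1=2 → after 3×micro: 1; S1 reads c0=1 → after 1×micro: 2 ⇒ (c0=1, c1=2)
[Gauss-Seidel] macro 5: S0 reads c1=2 → after 3×micro: 1; S1 reads c0=1 → after 1×micro: 2 ⇒ (c0=1, c1=2)
[Gauss-Seidel] macro 6: S0 reads c1=2 → after 3×micro: 1; S1 reads c0=1 → after 1×micro: 2 ⇒ (c0=1, c1=2)
[Gauss-Seidel] macro 7: S0 reads c1=2 → after 3×micro: 1; S1 reads c0=1 → after 1×micro: 2 ⇒ (c0=1, c1=2)
[Gauss-Seidel] macro 8: S0 reads c1=2 → after 3×micro: 1; S1 reads c0=1 → after 1×micro: 2 ⇒ (c0=1, c1=2)
[Gauss-Seidel] macro 9: S0 reads c1=2 → after 3×micro: 1; S1 reads c0=1 → after 1×micro: 2 ⇒ (c0=1, c1=2)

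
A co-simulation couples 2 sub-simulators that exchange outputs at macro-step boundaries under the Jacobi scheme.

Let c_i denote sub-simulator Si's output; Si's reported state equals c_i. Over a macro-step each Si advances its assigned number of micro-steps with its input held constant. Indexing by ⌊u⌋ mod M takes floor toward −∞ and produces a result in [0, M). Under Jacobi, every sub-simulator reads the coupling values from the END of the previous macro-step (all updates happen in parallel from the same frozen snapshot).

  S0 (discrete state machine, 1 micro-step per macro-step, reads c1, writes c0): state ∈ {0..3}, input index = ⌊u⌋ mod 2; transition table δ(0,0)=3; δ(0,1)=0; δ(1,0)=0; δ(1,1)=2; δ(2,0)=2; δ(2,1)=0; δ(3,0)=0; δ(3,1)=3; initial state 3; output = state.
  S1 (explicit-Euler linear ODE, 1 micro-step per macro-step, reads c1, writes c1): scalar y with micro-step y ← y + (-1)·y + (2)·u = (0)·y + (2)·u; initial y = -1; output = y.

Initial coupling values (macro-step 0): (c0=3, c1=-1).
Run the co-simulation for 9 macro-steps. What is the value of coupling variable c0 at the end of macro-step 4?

c0 at macro-step 4 = 0

macro 1: S0 reads c1=-1 → after 1×micro: 3; S1 reads c1=-1 → after 1×micro: -2 ⇒ (c0=3, c1=-2)
macro 2: S0 reads c1=-2 → after 1×micro: 0; S1 reads c1=-2 → after 1×micro: -4 ⇒ (c0=0, c1=-4)
macro 3: S0 reads c1=-4 → after 1×micro: 3; S1 reads c1=-4 → after 1×micro: -8 ⇒ (c0=3, c1=-8)
macro 4: S0 reads c1=-8 → after 1×micro: 0; S1 reads c1=-8 → after 1×micro: -16 ⇒ (c0=0, c1=-16)
macro 5: S0 reads c1=-16 → after 1×micro: 3; S1 reads c1=-16 → after 1×micro: -32 ⇒ (c0=3, c1=-32)
macro 6: S0 reads c1=-32 → after 1×micro: 0; S1 reads c1=-32 → after 1×micro: -64 ⇒ (c0=0, c1=-64)
macro 7: S0 reads c1=-64 → after 1×micro: 3; S1 reads c1=-64 → after 1×micro: -128 ⇒ (c0=3, c1=-128)
macro 8: S0 reads c1=-128 → after 1×micro: 0; S1 reads c1=-128 → after 1×micro: -256 ⇒ (c0=0, c1=-256)
macro 9: S0 reads c1=-256 → after 1×micro: 3; S1 reads c1=-256 → after 1×micro: -512 ⇒ (c0=3, c1=-512)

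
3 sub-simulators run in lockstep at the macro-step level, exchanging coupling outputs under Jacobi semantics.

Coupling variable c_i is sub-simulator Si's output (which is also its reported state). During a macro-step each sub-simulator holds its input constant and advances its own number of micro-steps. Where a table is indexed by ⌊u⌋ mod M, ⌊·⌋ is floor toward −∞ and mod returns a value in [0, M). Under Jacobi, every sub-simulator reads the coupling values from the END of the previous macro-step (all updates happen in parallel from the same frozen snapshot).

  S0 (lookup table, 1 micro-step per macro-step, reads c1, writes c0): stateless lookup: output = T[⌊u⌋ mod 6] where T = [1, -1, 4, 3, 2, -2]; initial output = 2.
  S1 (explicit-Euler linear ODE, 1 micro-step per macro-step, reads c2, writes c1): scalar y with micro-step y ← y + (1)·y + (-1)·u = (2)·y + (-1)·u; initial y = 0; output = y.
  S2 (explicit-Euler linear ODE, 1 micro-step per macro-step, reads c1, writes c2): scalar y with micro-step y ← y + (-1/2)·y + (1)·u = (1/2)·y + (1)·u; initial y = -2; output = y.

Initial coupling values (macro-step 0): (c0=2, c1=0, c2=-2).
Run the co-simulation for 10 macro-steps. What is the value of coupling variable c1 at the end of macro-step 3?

c1 at macro-step 3 = 17/2

macro 1: S0 reads c1=0 → after 1×micro: 1; S1 reads c2=-2 → after 1×micro: 2; S2 reads c1=0 → after 1×micro: -1 ⇒ (c0=1, c1=2, c2=-1)
macro 2: S0 reads c1=2 → after 1×micro: 4; S1 reads c2=-1 → after 1×micro: 5; S2 reads c1=2 → after 1×micro: 3/2 ⇒ (c0=4, c1=5, c2=3/2)
macro 3: S0 reads c1=5 → after 1×micro: -2; S1 reads c2=3/2 → after 1×micro: 17/2; S2 reads c1=5 → after 1×micro: 23/4 ⇒ (c0=-2, c1=17/2, c2=23/4)
macro 4: S0 reads c1=17/2 → after 1×micro: 4; S1 reads c2=23/4 → after 1×micro: 45/4; S2 reads c1=17/2 → after 1×micro: 91/8 ⇒ (c0=4, c1=45/4, c2=91/8)
macro 5: S0 reads c1=45/4 → after 1×micro: -2; S1 reads c2=91/8 → after 1×micro: 89/8; S2 reads c1=45/4 → after 1×micro: 271/16 ⇒ (c0=-2, c1=89/8, c2=271/16)
macro 6: S0 reads c1=89/8 → after 1×micro: -2; S1 reads c2=271/16 → after 1×micro: 85/16; S2 reads c1=89/8 → after 1×micro: 627/32 ⇒ (c0=-2, c1=85/16, c2=627/32)
macro 7: S0 reads c1=85/16 → after 1×micro: -2; S1 reads c2=627/32 → after 1×micro: -287/32; S2 reads c1=85/16 → after 1×micro: 967/64 ⇒ (c0=-2, c1=-287/32, c2=967/64)
macro 8: S0 reads c1=-287/32 → after 1×micro: 3; S1 reads c2=967/64 → after 1×micro: -2115/64; S2 reads c1=-287/32 → after 1×micro: -181/128 ⇒ (c0=3, c1=-2115/64, c2=-181/128)
macro 9: S0 reads c1=-2115/64 → after 1×micro: 4; S1 reads c2=-181/128 → after 1×micro: -8279/128; S2 reads c1=-2115/64 → after 1×micro: -8641/256 ⇒ (c0=4, c1=-8279/128, c2=-8641/256)
macro 10: S0 reads c1=-8279/128 → after 1×micro: -1; S1 reads c2=-8641/256 → after 1×micro: -24475/256; S2 reads c1=-8279/128 → after 1×micro: -41757/512 ⇒ (c0=-1, c1=-24475/256, c2=-41757/512)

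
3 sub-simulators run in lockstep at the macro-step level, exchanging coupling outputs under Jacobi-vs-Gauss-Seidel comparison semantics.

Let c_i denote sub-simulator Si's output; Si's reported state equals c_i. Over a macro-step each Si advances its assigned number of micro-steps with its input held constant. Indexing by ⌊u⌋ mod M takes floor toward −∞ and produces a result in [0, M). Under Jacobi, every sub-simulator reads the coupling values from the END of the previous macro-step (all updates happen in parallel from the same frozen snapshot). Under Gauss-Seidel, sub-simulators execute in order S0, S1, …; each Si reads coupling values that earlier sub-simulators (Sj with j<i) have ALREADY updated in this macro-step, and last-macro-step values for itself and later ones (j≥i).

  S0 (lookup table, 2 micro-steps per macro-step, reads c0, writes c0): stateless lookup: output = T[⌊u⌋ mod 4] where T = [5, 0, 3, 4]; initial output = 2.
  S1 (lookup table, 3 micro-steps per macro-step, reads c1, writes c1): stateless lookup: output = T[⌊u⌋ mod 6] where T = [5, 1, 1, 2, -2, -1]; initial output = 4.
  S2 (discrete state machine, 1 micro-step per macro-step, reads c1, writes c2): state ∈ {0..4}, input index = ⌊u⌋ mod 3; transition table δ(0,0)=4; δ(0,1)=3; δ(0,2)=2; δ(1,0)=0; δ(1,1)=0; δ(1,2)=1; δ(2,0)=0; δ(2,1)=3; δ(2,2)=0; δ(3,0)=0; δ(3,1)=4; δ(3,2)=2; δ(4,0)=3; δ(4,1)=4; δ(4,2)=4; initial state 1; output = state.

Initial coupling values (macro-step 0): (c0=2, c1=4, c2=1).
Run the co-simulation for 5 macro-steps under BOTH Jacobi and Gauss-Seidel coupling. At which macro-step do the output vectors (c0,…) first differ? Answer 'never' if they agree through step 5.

first divergence at macro-step: never

[Jacobi] macro 1: S0 reads c0=2 → after 2×micro: 3; S1 reads c1=4 → after 3×micro: -2; S2 reads c1=4 → after 1×micro: 0 ⇒ (c0=3, c1=-2, c2=0)
[Jacobi] macro 2: S0 reads c0=3 → after 2×micro: 4; S1 reads c1=-2 → after 3×micro: -2; S2 reads c1=-2 → after 1×micro: 3 ⇒ (c0=4, c1=-2, c2=3)
[Jacobi] macro 3: S0 reads c0=4 → after 2×micro: 5; S1 reads c1=-2 → after 3×micro: -2; S2 reads c1=-2 → after 1×micro: 4 ⇒ (c0=5, c1=-2, c2=4)
[Jacobi] macro 4: S0 reads c0=5 → after 2×micro: 0; S1 reads c1=-2 → after 3×micro: -2; S2 reads c1=-2 → after 1×micro: 4 ⇒ (c0=0, c1=-2, c2=4)
[Jacobi] macro 5: S0 reads c0=0 → after 2×micro: 5; S1 reads c1=-2 → after 3×micro: -2; S2 reads c1=-2 → after 1×micro: 4 ⇒ (c0=5, c1=-2, c2=4)
[Gauss-Seidel] macro 1: S0 reads c0=2 → after 2×micro: 3; S1 reads c1=4 → after 3×micro: -2; S2 reads c1=-2 → after 1×micro: 0 ⇒ (c0=3, c1=-2, c2=0)
[Gauss-Seidel] macro 2: S0 reads c0=3 → after 2×micro: 4; S1 reads c1=-2 → after 3×micro: -2; S2 reads c1=-2 → after 1×micro: 3 ⇒ (c0=4, c1=-2, c2=3)
[Gauss-Seidel] macro 3: S0 reads c0=4 → after 2×micro: 5; S1 reads c1=-2 → after 3×micro: -2; S2 reads c1=-2 → after 1×micro: 4 ⇒ (c0=5, c1=-2, c2=4)
[Gauss-Seidel] macro 4: S0 reads c0=5 → after 2×micro: 0; S1 reads c1=-2 → after 3×micro: -2; S2 reads c1=-2 → after 1×micro: 4 ⇒ (c0=0, c1=-2, c2=4)
[Gauss-Seidel] macro 5: S0 reads c0=0 → after 2×micro: 5; S1 reads c1=-2 → after 3×micro: -2; S2 reads c1=-2 → after 1×micro: 4 ⇒ (c0=5, c1=-2, c2=4)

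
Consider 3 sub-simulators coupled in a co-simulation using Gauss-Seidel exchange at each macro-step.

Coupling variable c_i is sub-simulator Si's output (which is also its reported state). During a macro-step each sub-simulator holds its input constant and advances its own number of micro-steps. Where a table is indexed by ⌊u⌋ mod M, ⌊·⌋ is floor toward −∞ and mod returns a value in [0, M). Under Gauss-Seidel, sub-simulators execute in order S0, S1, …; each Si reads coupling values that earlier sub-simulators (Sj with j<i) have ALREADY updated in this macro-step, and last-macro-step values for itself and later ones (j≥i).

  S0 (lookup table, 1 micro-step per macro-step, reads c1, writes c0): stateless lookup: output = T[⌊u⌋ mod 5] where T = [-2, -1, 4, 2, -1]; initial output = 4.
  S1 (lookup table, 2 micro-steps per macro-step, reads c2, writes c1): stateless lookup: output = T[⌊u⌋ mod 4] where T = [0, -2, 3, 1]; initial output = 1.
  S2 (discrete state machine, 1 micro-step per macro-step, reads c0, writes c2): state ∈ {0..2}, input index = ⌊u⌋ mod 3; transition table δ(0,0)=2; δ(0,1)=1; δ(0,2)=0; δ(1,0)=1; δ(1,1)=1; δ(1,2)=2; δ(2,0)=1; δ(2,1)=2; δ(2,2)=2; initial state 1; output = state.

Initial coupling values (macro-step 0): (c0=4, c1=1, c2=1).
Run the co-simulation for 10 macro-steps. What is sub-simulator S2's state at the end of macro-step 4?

macro 1: S0 reads c1=1 → after 1×micro: -1; S1 reads c2=1 → after 2×micro: -2; S2 reads c0=-1 → after 1×micro: 2 ⇒ (c0=-1, c1=-2, c2=2)
macro 2: S0 reads c1=-2 → after 1×micro: 2; S1 reads c2=2 → after 2×micro: 3; S2 reads c0=2 → after 1×micro: 2 ⇒ (c0=2, c1=3, c2=2)
macro 3: S0 reads c1=3 → after 1×micro: 2; S1 reads c2=2 → after 2×micro: 3; S2 reads c0=2 → after 1×micro: 2 ⇒ (c0=2, c1=3, c2=2)
macro 4: S0 reads c1=3 → after 1×micro: 2; S1 reads c2=2 → after 2×micro: 3; S2 reads c0=2 → after 1×micro: 2 ⇒ (c0=2, c1=3, c2=2)
macro 5: S0 reads c1=3 → after 1×micro: 2; S1 reads c2=2 → after 2×micro: 3; S2 reads c0=2 → after 1×micro: 2 ⇒ (c0=2, c1=3, c2=2)
macro 6: S0 reads c1=3 → after 1×micro: 2; S1 reads c2=2 → after 2×micro: 3; S2 reads c0=2 → after 1×micro: 2 ⇒ (c0=2, c1=3, c2=2)
macro 7: S0 reads c1=3 → after 1×micro: 2; S1 reads c2=2 → after 2×micro: 3; S2 reads c0=2 → after 1×micro: 2 ⇒ (c0=2, c1=3, c2=2)
macro 8: S0 reads c1=3 → after 1×micro: 2; S1 reads c2=2 → after 2×micro: 3; S2 reads c0=2 → after 1×micro: 2 ⇒ (c0=2, c1=3, c2=2)
macro 9: S0 reads c1=3 → after 1×micro: 2; S1 reads c2=2 → after 2×micro: 3; S2 reads c0=2 → after 1×micro: 2 ⇒ (c0=2, c1=3, c2=2)
macro 10: S0 reads c1=3 → after 1×micro: 2; S1 reads c2=2 → after 2×micro: 3; S2 reads c0=2 → after 1×micro: 2 ⇒ (c0=2, c1=3, c2=2)

S2 state at macro-step 4 = 2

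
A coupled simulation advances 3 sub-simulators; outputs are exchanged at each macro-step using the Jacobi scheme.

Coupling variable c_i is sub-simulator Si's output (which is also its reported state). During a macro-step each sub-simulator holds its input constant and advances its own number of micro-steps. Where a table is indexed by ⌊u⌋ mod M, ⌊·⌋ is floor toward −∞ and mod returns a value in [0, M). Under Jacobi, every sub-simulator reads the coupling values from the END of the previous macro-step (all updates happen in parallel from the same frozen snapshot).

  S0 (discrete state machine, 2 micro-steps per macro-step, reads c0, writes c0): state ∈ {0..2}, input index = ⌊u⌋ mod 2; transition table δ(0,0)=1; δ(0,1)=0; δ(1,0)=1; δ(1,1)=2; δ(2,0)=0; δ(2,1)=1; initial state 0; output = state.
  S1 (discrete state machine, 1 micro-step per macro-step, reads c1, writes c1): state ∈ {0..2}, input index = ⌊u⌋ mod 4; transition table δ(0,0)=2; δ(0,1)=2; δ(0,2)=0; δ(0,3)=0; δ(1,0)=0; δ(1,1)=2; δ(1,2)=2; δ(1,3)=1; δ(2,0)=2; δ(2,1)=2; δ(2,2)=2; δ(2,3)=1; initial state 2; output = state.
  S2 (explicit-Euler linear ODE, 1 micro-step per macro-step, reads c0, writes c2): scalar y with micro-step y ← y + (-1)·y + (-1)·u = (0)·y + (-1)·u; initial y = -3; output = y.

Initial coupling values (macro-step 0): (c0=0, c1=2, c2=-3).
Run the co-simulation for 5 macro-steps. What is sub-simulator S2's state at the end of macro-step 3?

S2 state at macro-step 3 = -1

macro 1: S0 reads c0=0 → after 2×micro: 1; S1 reads c1=2 → after 1×micro: 2; S2 reads c0=0 → after 1×micro: 0 ⇒ (c0=1, c1=2, c2=0)
macro 2: S0 reads c0=1 → after 2×micro: 1; S1 reads c1=2 → after 1×micro: 2; S2 reads c0=1 → after 1×micro: -1 ⇒ (c0=1, c1=2, c2=-1)
macro 3: S0 reads c0=1 → after 2×micro: 1; S1 reads c1=2 → after 1×micro: 2; S2 reads c0=1 → after 1×micro: -1 ⇒ (c0=1, c1=2, c2=-1)
macro 4: S0 reads c0=1 → after 2×micro: 1; S1 reads c1=2 → after 1×micro: 2; S2 reads c0=1 → after 1×micro: -1 ⇒ (c0=1, c1=2, c2=-1)
macro 5: S0 reads c0=1 → after 2×micro: 1; S1 reads c1=2 → after 1×micro: 2; S2 reads c0=1 → after 1×micro: -1 ⇒ (c0=1, c1=2, c2=-1)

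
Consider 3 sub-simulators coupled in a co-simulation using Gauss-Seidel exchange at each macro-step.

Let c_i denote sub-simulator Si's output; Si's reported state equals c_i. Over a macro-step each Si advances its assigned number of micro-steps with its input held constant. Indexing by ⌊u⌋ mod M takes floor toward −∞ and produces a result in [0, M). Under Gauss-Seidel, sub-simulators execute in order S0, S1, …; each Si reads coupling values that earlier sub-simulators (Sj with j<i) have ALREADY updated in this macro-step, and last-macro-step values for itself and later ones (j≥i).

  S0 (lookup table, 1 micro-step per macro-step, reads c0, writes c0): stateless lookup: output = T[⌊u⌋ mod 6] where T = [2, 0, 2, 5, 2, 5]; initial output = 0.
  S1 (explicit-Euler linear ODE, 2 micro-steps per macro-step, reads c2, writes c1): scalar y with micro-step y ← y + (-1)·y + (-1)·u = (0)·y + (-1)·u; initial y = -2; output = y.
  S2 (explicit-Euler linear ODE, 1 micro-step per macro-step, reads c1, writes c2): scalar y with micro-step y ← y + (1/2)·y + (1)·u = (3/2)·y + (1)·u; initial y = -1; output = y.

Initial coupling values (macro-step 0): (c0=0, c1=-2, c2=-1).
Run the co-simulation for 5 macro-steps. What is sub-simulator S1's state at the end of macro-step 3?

S1 state at macro-step 3 = 1/4

macro 1: S0 reads c0=0 → after 1×micro: 2; S1 reads c2=-1 → after 2×micro: 1; S2 reads c1=1 → after 1×micro: -1/2 ⇒ (c0=2, c1=1, c2=-1/2)
macro 2: S0 reads c0=2 → after 1×micro: 2; S1 reads c2=-1/2 → after 2×micro: 1/2; S2 reads c1=1/2 → after 1×micro: -1/4 ⇒ (c0=2, c1=1/2, c2=-1/4)
macro 3: S0 reads c0=2 → after 1×micro: 2; S1 reads c2=-1/4 → after 2×micro: 1/4; S2 reads c1=1/4 → after 1×micro: -1/8 ⇒ (c0=2, c1=1/4, c2=-1/8)
macro 4: S0 reads c0=2 → after 1×micro: 2; S1 reads c2=-1/8 → after 2×micro: 1/8; S2 reads c1=1/8 → after 1×micro: -1/16 ⇒ (c0=2, c1=1/8, c2=-1/16)
macro 5: S0 reads c0=2 → after 1×micro: 2; S1 reads c2=-1/16 → after 2×micro: 1/16; S2 reads c1=1/16 → after 1×micro: -1/32 ⇒ (c0=2, c1=1/16, c2=-1/32)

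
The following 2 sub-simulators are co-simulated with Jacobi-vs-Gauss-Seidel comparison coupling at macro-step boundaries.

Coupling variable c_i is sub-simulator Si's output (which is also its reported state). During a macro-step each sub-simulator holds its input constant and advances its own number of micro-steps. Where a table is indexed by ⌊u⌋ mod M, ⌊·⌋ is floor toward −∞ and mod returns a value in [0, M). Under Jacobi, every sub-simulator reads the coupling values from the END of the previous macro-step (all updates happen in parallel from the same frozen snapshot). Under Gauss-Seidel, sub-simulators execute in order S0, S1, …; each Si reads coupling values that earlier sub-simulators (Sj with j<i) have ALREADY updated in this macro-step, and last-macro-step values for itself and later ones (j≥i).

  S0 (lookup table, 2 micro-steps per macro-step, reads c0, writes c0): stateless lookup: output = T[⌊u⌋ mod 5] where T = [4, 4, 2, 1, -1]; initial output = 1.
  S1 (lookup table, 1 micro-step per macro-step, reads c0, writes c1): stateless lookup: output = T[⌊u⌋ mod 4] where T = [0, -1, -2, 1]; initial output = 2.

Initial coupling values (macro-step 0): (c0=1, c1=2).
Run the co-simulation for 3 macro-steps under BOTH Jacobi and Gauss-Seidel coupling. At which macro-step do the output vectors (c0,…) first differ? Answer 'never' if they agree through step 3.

[Jacobi] macro 1: S0 reads c0=1 → after 2×micro: 4; S1 reads c0=1 → after 1×micro: -1 ⇒ (c0=4, c1=-1)
[Jacobi] macro 2: S0 reads c0=4 → after 2×micro: -1; S1 reads c0=4 → after 1×micro: 0 ⇒ (c0=-1, c1=0)
[Jacobi] macro 3: S0 reads c0=-1 → after 2×micro: -1; S1 reads c0=-1 → after 1×micro: 1 ⇒ (c0=-1, c1=1)
[Gauss-Seidel] macro 1: S0 reads c0=1 → after 2×micro: 4; S1 reads c0=4 → after 1×micro: 0 ⇒ (c0=4, c1=0)
[Gauss-Seidel] macro 2: S0 reads c0=4 → after 2×micro: -1; S1 reads c0=-1 → after 1×micro: 1 ⇒ (c0=-1, c1=1)
[Gauss-Seidel] macro 3: S0 reads c0=-1 → after 2×micro: -1; S1 reads c0=-1 → after 1×micro: 1 ⇒ (c0=-1, c1=1)

first divergence at macro-step: 1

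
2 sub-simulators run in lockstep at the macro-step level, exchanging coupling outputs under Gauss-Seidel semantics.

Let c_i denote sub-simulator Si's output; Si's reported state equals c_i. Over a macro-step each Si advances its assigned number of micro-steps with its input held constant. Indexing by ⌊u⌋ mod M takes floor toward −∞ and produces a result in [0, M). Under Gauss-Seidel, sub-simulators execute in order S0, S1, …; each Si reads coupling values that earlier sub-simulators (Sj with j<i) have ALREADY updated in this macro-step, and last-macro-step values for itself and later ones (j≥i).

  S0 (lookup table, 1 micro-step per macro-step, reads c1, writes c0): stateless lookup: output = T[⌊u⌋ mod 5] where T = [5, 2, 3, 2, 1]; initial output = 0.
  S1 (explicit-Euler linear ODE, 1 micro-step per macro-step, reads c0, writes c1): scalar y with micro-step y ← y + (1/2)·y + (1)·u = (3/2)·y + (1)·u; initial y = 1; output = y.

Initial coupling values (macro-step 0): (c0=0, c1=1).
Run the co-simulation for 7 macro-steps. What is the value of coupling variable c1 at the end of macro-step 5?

c1 at macro-step 5 = 1191/32

macro 1: S0 reads c1=1 → after 1×micro: 2; S1 reads c0=2 → after 1×micro: 7/2 ⇒ (c0=2, c1=7/2)
macro 2: S0 reads c1=7/2 → after 1×micro: 2; S1 reads c0=2 → after 1×micro: 29/4 ⇒ (c0=2, c1=29/4)
macro 3: S0 reads c1=29/4 → after 1×micro: 3; S1 reads c0=3 → after 1×micro: 111/8 ⇒ (c0=3, c1=111/8)
macro 4: S0 reads c1=111/8 → after 1×micro: 2; S1 reads c0=2 → after 1×micro: 365/16 ⇒ (c0=2, c1=365/16)
macro 5: S0 reads c1=365/16 → after 1×micro: 3; S1 reads c0=3 → after 1×micro: 1191/32 ⇒ (c0=3, c1=1191/32)
macro 6: S0 reads c1=1191/32 → after 1×micro: 3; S1 reads c0=3 → after 1×micro: 3765/64 ⇒ (c0=3, c1=3765/64)
macro 7: S0 reads c1=3765/64 → after 1×micro: 2; S1 reads c0=2 → after 1×micro: 11551/128 ⇒ (c0=2, c1=11551/128)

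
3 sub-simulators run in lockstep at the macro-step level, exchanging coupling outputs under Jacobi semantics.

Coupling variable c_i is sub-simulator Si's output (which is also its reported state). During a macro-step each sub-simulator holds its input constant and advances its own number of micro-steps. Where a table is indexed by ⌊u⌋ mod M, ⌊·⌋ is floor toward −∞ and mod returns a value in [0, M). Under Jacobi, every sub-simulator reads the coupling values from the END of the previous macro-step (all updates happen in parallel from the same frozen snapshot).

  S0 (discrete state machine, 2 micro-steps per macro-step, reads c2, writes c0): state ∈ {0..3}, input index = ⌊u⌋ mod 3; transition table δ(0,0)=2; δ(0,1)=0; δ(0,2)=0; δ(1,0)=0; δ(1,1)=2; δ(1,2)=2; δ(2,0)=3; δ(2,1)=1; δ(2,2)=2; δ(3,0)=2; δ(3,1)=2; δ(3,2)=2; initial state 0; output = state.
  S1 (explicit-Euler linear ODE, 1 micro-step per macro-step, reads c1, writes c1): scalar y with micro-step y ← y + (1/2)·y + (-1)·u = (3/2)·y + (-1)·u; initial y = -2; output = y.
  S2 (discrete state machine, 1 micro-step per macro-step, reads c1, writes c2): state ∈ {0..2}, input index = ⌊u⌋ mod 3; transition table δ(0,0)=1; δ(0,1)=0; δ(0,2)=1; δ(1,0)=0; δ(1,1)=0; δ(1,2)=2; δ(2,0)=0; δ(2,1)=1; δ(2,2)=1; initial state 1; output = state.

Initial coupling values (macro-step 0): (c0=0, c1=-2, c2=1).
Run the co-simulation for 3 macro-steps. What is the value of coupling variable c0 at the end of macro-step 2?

c0 at macro-step 2 = 3

macro 1: S0 reads c2=1 → after 2×micro: 0; S1 reads c1=-2 → after 1×micro: -1; S2 reads c1=-2 → after 1×micro: 0 ⇒ (c0=0, c1=-1, c2=0)
macro 2: S0 reads c2=0 → after 2×micro: 3; S1 reads c1=-1 → after 1×micro: -1/2; S2 reads c1=-1 → after 1×micro: 1 ⇒ (c0=3, c1=-1/2, c2=1)
macro 3: S0 reads c2=1 → after 2×micro: 1; S1 reads c1=-1/2 → after 1×micro: -1/4; S2 reads c1=-1/2 → after 1×micro: 2 ⇒ (c0=1, c1=-1/4, c2=2)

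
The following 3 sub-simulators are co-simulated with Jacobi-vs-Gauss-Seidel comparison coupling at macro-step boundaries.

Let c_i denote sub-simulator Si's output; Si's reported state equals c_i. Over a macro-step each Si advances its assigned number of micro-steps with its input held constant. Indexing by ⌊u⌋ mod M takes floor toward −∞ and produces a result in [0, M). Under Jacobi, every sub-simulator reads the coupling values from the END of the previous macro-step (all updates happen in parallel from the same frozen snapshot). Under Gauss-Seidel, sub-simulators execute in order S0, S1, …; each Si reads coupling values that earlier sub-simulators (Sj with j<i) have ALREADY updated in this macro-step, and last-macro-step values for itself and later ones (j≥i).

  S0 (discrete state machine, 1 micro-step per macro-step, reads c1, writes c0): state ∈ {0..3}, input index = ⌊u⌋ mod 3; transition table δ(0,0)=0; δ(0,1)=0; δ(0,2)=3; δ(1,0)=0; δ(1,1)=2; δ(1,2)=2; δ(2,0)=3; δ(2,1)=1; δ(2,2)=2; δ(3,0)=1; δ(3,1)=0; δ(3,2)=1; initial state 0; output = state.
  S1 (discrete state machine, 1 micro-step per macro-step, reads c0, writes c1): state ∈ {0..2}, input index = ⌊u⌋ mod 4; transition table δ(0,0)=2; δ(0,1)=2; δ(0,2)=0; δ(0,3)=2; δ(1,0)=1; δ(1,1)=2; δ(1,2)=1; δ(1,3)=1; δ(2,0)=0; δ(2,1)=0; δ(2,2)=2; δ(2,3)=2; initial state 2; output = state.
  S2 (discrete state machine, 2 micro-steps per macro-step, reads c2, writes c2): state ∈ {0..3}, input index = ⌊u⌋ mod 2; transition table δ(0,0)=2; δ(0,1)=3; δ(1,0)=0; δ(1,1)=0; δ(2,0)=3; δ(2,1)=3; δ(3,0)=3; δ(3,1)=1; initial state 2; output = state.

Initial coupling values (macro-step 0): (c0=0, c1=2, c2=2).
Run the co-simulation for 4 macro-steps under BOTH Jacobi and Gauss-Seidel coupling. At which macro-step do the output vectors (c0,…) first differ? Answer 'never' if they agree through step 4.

first divergence at macro-step: 1

[Jacobi] macro 1: S0 reads c1=2 → after 1×micro: 3; S1 reads c0=0 → after 1×micro: 0; S2 reads c2=2 → after 2×micro: 3 ⇒ (c0=3, c1=0, c2=3)
[Jacobi] macro 2: S0 reads c1=0 → after 1×micro: 1; S1 reads c0=3 → after 1×micro: 2; S2 reads c2=3 → after 2×micro: 0 ⇒ (c0=1, c1=2, c2=0)
[Jacobi] macro 3: S0 reads c1=2 → after 1×micro: 2; S1 reads c0=1 → after 1×micro: 0; S2 reads c2=0 → after 2×micro: 3 ⇒ (c0=2, c1=0, c2=3)
[Jacobi] macro 4: S0 reads c1=0 → after 1×micro: 3; S1 reads c0=2 → after 1×micro: 0; S2 reads c2=3 → after 2×micro: 0 ⇒ (c0=3, c1=0, c2=0)
[Gauss-Seidel] macro 1: S0 reads c1=2 → after 1×micro: 3; S1 reads c0=3 → after 1×micro: 2; S2 reads c2=2 → after 2×micro: 3 ⇒ (c0=3, c1=2, c2=3)
[Gauss-Seidel] macro 2: S0 reads c1=2 → after 1×micro: 1; S1 reads c0=1 → after 1×micro: 0; S2 reads c2=3 → after 2×micro: 0 ⇒ (c0=1, c1=0, c2=0)
[Gauss-Seidel] macro 3: S0 reads c1=0 → after 1×micro: 0; S1 reads c0=0 → after 1×micro: 2; S2 reads c2=0 → after 2×micro: 3 ⇒ (c0=0, c1=2, c2=3)
[Gauss-Seidel] macro 4: S0 reads c1=2 → after 1×micro: 3; S1 reads c0=3 → after 1×micro: 2; S2 reads c2=3 → after 2×micro: 0 ⇒ (c0=3, c1=2, c2=0)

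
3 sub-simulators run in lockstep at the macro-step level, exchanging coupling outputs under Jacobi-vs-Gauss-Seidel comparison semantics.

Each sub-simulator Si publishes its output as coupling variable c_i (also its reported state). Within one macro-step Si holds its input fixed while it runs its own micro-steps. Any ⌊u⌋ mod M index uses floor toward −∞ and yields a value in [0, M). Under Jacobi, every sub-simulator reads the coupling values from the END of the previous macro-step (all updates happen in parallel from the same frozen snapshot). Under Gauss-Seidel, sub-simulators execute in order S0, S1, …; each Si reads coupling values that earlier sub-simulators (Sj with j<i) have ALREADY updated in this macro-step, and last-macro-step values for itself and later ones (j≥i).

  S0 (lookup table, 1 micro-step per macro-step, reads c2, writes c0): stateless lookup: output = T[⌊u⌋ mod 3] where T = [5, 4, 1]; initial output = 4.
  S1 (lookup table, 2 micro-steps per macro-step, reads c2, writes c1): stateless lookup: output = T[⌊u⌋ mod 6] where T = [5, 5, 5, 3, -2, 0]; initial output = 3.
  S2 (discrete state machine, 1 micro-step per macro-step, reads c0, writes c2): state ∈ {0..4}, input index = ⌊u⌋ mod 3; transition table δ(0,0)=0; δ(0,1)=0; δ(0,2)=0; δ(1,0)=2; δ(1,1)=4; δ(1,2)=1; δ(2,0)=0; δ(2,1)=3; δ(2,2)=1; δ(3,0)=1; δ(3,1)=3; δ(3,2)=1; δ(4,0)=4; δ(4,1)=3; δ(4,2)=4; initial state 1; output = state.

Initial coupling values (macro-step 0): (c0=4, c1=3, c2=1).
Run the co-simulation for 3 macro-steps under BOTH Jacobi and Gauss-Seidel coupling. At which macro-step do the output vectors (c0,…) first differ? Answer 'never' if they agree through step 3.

[Jacobi] macro 1: S0 reads c2=1 → after 1×micro: 4; S1 reads c2=1 → after 2×micro: 5; S2 reads c0=4 → after 1×micro: 4 ⇒ (c0=4, c1=5, c2=4)
[Jacobi] macro 2: S0 reads c2=4 → after 1×micro: 4; S1 reads c2=4 → after 2×micro: -2; S2 reads c0=4 → after 1×micro: 3 ⇒ (c0=4, c1=-2, c2=3)
[Jacobi] macro 3: S0 reads c2=3 → after 1×micro: 5; S1 reads c2=3 → after 2×micro: 3; S2 reads c0=4 → after 1×micro: 3 ⇒ (c0=5, c1=3, c2=3)
[Gauss-Seidel] macro 1: S0 reads c2=1 → after 1×micro: 4; S1 reads c2=1 → after 2×micro: 5; S2 reads c0=4 → after 1×micro: 4 ⇒ (c0=4, c1=5, c2=4)
[Gauss-Seidel] macro 2: S0 reads c2=4 → after 1×micro: 4; S1 reads c2=4 → after 2×micro: -2; S2 reads c0=4 → after 1×micro: 3 ⇒ (c0=4, c1=-2, c2=3)
[Gauss-Seidel] macro 3: S0 reads c2=3 → after 1×micro: 5; S1 reads c2=3 → after 2×micro: 3; S2 reads c0=5 → after 1×micro: 1 ⇒ (c0=5, c1=3, c2=1)

first divergence at macro-step: 3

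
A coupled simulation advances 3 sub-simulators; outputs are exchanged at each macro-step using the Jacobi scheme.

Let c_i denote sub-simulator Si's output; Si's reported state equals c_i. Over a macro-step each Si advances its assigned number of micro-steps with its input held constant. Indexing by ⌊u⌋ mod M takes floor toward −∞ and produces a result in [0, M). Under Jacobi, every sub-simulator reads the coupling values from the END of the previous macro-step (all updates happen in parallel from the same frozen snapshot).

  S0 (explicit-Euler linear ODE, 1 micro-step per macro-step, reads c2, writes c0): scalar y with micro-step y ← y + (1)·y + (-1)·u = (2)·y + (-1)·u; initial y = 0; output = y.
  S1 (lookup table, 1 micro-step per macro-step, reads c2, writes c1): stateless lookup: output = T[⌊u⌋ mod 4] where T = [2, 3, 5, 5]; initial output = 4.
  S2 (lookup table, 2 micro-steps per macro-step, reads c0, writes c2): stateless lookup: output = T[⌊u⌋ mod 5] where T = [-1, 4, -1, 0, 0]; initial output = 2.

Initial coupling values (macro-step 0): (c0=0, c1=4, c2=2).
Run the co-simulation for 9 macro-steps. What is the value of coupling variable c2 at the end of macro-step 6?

macro 1: S0 reads c2=2 → after 1×micro: -2; S1 reads c2=2 → after 1×micro: 5; S2 reads c0=0 → after 2×micro: -1 ⇒ (c0=-2, c1=5, c2=-1)
macro 2: S0 reads c2=-1 → after 1×micro: -3; S1 reads c2=-1 → after 1×micro: 5; S2 reads c0=-2 → after 2×micro: 0 ⇒ (c0=-3, c1=5, c2=0)
macro 3: S0 reads c2=0 → after 1×micro: -6; S1 reads c2=0 → after 1×micro: 2; S2 reads c0=-3 → after 2×micro: -1 ⇒ (c0=-6, c1=2, c2=-1)
macro 4: S0 reads c2=-1 → after 1×micro: -11; S1 reads c2=-1 → after 1×micro: 5; S2 reads c0=-6 → after 2×micro: 0 ⇒ (c0=-11, c1=5, c2=0)
macro 5: S0 reads c2=0 → after 1×micro: -22; S1 reads c2=0 → after 1×micro: 2; S2 reads c0=-11 → after 2×micro: 0 ⇒ (c0=-22, c1=2, c2=0)
macro 6: S0 reads c2=0 → after 1×micro: -44; S1 reads c2=0 → after 1×micro: 2; S2 reads c0=-22 → after 2×micro: 0 ⇒ (c0=-44, c1=2, c2=0)
macro 7: S0 reads c2=0 → after 1×micro: -88; S1 reads c2=0 → after 1×micro: 2; S2 reads c0=-44 → after 2×micro: 4 ⇒ (c0=-88, c1=2, c2=4)
macro 8: S0 reads c2=4 → after 1×micro: -180; S1 reads c2=4 → after 1×micro: 2; S2 reads c0=-88 → after 2×micro: -1 ⇒ (c0=-180, c1=2, c2=-1)
macro 9: S0 reads c2=-1 → after 1×micro: -359; S1 reads c2=-1 → after 1×micro: 5; S2 reads c0=-180 → after 2×micro: -1 ⇒ (c0=-359, c1=5, c2=-1)

c2 at macro-step 6 = 0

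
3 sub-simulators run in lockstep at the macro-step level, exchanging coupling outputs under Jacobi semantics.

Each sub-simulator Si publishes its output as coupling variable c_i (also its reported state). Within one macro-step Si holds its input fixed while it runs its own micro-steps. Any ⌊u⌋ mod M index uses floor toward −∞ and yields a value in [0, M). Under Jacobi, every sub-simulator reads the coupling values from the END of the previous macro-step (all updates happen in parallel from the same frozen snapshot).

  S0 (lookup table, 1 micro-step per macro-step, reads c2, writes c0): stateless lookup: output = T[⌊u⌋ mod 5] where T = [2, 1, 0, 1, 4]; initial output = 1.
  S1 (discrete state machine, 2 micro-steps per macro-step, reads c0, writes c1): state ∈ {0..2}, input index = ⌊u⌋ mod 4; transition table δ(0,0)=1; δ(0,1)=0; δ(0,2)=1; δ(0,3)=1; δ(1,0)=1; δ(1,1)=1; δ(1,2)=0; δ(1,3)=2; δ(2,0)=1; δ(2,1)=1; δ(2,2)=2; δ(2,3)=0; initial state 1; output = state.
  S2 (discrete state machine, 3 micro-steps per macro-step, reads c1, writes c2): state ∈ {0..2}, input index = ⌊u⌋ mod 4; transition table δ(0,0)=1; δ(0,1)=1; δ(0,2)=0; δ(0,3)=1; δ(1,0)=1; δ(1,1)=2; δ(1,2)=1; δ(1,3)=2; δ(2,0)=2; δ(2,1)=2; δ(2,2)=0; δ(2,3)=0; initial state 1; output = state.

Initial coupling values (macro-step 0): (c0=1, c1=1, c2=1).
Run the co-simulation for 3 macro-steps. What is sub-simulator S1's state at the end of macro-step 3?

macro 1: S0 reads c2=1 → after 1×micro: 1; S1 reads c0=1 → after 2×micro: 1; S2 reads c1=1 → after 3×micro: 2 ⇒ (c0=1, c1=1, c2=2)
macro 2: S0 reads c2=2 → after 1×micro: 0; S1 reads c0=1 → after 2×micro: 1; S2 reads c1=1 → after 3×micro: 2 ⇒ (c0=0, c1=1, c2=2)
macro 3: S0 reads c2=2 → after 1×micro: 0; S1 reads c0=0 → after 2×micro: 1; S2 reads c1=1 → after 3×micro: 2 ⇒ (c0=0, c1=1, c2=2)

S1 state at macro-step 3 = 1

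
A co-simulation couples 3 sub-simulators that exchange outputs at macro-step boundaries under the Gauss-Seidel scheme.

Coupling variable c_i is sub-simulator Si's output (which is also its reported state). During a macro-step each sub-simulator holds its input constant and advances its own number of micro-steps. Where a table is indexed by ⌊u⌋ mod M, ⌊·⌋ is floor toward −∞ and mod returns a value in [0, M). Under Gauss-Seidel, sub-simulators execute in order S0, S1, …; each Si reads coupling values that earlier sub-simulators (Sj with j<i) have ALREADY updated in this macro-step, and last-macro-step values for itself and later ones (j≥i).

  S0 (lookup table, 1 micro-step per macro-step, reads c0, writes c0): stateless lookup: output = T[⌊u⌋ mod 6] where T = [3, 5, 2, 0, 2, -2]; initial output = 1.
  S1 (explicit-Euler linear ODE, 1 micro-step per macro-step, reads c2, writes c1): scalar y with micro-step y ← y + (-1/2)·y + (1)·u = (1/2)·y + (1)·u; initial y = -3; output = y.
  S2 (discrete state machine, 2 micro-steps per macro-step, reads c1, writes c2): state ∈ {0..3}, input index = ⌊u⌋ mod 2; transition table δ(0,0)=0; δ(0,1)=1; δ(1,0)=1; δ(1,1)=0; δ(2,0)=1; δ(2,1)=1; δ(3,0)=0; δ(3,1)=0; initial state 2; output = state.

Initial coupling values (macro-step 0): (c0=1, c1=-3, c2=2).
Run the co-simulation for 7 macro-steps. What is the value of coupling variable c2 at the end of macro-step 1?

macro 1: S0 reads c0=1 → after 1×micro: 5; S1 reads c2=2 → after 1×micro: 1/2; S2 reads c1=1/2 → after 2×micro: 1 ⇒ (c0=5, c1=1/2, c2=1)
macro 2: S0 reads c0=5 → after 1×micro: -2; S1 reads c2=1 → after 1×micro: 5/4; S2 reads c1=5/4 → after 2×micro: 1 ⇒ (c0=-2, c1=5/4, c2=1)
macro 3: S0 reads c0=-2 → after 1×micro: 2; S1 reads c2=1 → after 1×micro: 13/8; S2 reads c1=13/8 → after 2×micro: 1 ⇒ (c0=2, c1=13/8, c2=1)
macro 4: S0 reads c0=2 → after 1×micro: 2; S1 reads c2=1 → after 1×micro: 29/16; S2 reads c1=29/16 → after 2×micro: 1 ⇒ (c0=2, c1=29/16, c2=1)
macro 5: S0 reads c0=2 → after 1×micro: 2; S1 reads c2=1 → after 1×micro: 61/32; S2 reads c1=61/32 → after 2×micro: 1 ⇒ (c0=2, c1=61/32, c2=1)
macro 6: S0 reads c0=2 → after 1×micro: 2; S1 reads c2=1 → after 1×micro: 125/64; S2 reads c1=125/64 → after 2×micro: 1 ⇒ (c0=2, c1=125/64, c2=1)
macro 7: S0 reads c0=2 → after 1×micro: 2; S1 reads c2=1 → after 1×micro: 253/128; S2 reads c1=253/128 → after 2×micro: 1 ⇒ (c0=2, c1=253/128, c2=1)

c2 at macro-step 1 = 1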